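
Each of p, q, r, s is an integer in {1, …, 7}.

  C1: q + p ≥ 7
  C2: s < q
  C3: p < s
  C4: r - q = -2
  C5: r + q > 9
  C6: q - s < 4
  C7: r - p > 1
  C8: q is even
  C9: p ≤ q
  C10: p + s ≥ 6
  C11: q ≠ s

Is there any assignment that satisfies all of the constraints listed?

The assignment p = 1, q = 6, r = 4, s = 5 works:
  constraint 1 holds since q + p = 7.
  constraint 4 holds since r - q = -2.
The rest check out directly.

Satisfiable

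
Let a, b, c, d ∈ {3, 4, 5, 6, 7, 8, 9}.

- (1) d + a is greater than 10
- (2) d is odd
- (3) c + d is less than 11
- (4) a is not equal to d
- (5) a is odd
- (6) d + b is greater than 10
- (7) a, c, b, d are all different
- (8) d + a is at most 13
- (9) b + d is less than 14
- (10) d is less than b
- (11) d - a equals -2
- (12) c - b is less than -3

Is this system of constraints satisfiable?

Satisfiable

The assignment a = 7, b = 8, c = 4, d = 5 works:
  constraint 1 holds since d + a = 12.
  constraint 3 holds since c + d = 9.
The rest check out directly.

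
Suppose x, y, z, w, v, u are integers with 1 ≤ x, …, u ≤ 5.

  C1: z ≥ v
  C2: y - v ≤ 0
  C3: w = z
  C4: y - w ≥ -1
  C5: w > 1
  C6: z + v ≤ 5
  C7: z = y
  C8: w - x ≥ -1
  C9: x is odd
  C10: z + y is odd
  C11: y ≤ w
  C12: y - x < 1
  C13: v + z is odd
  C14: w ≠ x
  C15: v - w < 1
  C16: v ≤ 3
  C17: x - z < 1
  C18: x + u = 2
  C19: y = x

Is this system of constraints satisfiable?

Unsatisfiable

From constraints 3, 7, and 19, w = z = y = x, so w = x. But constraint 14 says w ≠ x. Contradiction.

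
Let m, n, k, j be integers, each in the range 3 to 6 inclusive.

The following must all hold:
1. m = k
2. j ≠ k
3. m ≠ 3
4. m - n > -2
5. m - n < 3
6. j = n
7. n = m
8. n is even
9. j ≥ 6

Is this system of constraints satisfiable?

From constraints 1, 6, and 7, j = n = m = k, so j = k. But constraint 2 says j ≠ k. Contradiction.

Unsatisfiable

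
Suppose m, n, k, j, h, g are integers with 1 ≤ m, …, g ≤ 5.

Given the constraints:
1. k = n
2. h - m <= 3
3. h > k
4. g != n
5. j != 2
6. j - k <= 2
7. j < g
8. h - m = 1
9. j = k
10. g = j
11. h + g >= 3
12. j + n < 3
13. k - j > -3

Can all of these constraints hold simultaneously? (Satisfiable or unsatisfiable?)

From constraints 1, 9, and 10, g = j = k = n, so g = n. But constraint 4 says g ≠ n. Contradiction.

Unsatisfiable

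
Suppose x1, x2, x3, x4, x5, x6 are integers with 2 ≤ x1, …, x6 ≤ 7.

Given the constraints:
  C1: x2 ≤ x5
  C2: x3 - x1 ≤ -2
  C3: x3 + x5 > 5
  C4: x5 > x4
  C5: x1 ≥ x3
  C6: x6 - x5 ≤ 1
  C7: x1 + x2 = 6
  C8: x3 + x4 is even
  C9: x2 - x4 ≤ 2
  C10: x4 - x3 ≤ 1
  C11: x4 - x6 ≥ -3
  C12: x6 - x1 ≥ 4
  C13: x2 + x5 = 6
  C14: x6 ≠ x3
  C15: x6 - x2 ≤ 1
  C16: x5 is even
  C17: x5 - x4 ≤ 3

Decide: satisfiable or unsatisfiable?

Constraints 2, 6, 10, 12, and 17 give x1 − x3 ≥ 2, x3 − x4 ≥ -1, x4 − x5 ≥ -3, x5 − x6 ≥ -1, x6 − x1 ≥ 4.
Adding all 5 inequalities: the left sides telescope to 0, and the right sides sum to 2 + (-1) + (-3) + (-1) + 4 = 1. So 0 ≥ 1, which is false.

Unsatisfiable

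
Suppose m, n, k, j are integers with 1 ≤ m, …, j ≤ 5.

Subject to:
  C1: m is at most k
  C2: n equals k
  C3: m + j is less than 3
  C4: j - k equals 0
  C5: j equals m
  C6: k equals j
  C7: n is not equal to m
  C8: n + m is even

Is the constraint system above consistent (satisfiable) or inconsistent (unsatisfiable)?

Unsatisfiable

From constraints 2, 5, and 6, n = k = j = m, so n = m. But constraint 7 says n ≠ m. Contradiction.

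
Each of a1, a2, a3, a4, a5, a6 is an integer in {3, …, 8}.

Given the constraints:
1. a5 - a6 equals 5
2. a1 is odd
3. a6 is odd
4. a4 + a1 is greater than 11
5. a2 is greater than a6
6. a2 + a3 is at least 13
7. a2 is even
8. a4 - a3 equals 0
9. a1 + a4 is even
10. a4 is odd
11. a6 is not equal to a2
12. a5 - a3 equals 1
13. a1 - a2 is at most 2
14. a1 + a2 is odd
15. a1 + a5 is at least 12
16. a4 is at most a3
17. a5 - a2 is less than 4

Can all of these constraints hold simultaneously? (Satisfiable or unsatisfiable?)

Satisfiable

One satisfying assignment is a1 = 5, a2 = 6, a3 = 7, a4 = 7, a5 = 8, a6 = 3.
For the less obvious constraints — constraint 1: a5 - a6 = 5; constraint 4: a4 + a1 = 12 — and the others hold by inspection.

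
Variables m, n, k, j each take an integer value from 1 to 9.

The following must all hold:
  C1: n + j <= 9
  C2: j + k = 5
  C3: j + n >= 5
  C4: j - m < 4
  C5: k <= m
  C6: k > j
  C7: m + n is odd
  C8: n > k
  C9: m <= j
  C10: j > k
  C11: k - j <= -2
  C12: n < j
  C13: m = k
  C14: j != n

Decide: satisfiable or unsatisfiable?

Unsatisfiable

Constraints 6, 8, and 12 give k < n, n < j, j < k. Chaining: k < n < j < k, which forces k < k — impossible.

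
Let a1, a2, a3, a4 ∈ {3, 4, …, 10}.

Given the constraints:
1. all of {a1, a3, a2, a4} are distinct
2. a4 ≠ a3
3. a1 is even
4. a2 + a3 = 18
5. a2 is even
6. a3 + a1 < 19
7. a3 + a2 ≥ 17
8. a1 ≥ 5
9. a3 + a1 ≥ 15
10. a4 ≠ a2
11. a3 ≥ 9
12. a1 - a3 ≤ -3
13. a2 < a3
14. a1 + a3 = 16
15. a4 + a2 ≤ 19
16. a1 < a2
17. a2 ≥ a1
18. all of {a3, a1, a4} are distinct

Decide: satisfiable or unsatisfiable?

Satisfiable

Take a1 = 6, a2 = 8, a3 = 10, a4 = 9. Then constraint 4: a2 + a3 = 18; constraint 6: a3 + a1 = 16; constraint 7: a3 + a2 = 18, and every other listed constraint is also met.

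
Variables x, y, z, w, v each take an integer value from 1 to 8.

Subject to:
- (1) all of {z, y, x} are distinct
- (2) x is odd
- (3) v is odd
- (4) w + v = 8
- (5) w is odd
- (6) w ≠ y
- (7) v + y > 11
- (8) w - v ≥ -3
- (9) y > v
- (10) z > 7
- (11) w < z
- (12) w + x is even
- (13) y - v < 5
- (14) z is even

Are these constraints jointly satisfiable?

Take x = 1, y = 7, z = 8, w = 3, v = 5. Then constraint 4: w + v = 8; constraint 7: v + y = 12, and every other listed constraint is also met.

Satisfiable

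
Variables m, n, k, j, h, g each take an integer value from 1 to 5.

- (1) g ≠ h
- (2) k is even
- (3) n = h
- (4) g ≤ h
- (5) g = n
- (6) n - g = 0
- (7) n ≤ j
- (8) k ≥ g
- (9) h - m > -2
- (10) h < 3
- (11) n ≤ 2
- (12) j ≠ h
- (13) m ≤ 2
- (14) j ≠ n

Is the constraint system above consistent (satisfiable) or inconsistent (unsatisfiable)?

Unsatisfiable

From constraints 3 and 5, g = n = h, so g = h. But constraint 1 says g ≠ h. Contradiction.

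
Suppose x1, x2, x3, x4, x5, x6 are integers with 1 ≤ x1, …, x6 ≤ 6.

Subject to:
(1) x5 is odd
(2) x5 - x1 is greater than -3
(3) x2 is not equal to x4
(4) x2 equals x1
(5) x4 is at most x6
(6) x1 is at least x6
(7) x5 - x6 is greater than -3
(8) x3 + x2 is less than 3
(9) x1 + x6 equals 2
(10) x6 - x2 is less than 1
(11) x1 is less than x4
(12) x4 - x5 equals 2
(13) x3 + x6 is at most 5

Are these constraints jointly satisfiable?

Constraints 5, 6, and 11 give x4 ≤ x6, x6 ≤ x1, x1 < x4. Chaining: x4 ≤ x6 ≤ x1 < x4, which forces x4 < x4 — impossible.

Unsatisfiable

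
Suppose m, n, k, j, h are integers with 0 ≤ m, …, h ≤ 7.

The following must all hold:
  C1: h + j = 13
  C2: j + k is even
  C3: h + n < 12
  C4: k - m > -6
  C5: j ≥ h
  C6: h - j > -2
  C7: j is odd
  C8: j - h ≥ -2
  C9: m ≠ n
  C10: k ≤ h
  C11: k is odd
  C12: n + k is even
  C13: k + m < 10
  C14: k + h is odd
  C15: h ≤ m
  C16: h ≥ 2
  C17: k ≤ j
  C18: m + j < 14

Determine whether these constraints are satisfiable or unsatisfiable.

Satisfiable

Setting (m, n, k, j, h) = (6, 3, 1, 7, 6) satisfies everything: constraint 1: h + j = 13; constraint 3: h + n = 9; constraint 4: k - m = -5, and the others follow.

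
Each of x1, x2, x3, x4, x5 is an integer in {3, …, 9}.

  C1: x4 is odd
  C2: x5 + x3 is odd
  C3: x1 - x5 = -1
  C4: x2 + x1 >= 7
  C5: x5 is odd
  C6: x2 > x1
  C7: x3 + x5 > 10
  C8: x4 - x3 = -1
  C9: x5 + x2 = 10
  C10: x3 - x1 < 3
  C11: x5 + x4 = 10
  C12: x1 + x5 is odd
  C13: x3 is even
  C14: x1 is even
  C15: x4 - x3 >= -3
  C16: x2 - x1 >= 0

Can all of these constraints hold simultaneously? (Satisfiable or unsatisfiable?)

Satisfiable

The assignment x1 = 4, x2 = 5, x3 = 6, x4 = 5, x5 = 5 works:
  constraint 3 holds since x1 - x5 = -1.
  constraint 4 holds since x2 + x1 = 9.
The rest check out directly.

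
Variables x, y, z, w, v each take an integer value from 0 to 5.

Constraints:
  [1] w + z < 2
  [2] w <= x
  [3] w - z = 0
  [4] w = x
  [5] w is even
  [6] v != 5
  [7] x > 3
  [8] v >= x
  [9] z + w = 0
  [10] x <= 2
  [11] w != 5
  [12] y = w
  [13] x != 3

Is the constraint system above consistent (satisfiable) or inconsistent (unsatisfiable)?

From constraint 7: x ≥ 4. From constraint 10: x ≤ 2. But 2 < 4, so no value of x works.

Unsatisfiable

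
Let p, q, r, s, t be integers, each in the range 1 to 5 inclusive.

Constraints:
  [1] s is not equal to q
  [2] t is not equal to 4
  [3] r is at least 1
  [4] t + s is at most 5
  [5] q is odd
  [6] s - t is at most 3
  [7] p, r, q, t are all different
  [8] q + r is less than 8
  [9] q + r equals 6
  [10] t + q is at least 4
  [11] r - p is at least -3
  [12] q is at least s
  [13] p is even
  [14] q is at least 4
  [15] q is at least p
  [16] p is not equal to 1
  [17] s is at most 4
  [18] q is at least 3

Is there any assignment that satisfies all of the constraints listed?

Setting (p, q, r, s, t) = (4, 5, 1, 3, 2) satisfies everything: constraint 4: t + s = 5; constraint 6: s - t = 1; constraint 8: q + r = 6, and the others follow.

Satisfiable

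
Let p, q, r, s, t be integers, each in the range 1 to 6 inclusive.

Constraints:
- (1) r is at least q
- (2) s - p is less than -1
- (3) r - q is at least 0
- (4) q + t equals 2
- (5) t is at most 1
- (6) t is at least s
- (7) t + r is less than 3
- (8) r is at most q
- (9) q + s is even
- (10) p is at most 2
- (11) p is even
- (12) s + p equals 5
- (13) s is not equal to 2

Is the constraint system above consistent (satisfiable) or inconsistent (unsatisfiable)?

From constraints 5 and 6: s ≤ t ≤ 1. From constraint 10: p ≤ 2. Hence s + p ≤ 3. But constraint 12 requires s + p = 5, and 5 > 3. Contradiction.

Unsatisfiable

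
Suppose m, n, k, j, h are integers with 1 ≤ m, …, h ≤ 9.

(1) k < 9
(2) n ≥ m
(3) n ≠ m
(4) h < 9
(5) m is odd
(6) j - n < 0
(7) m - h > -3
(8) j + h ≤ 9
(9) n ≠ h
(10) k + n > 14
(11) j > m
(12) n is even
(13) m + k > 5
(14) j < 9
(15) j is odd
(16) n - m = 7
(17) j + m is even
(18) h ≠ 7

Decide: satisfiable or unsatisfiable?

Setting (m, n, k, j, h) = (1, 8, 7, 7, 1) satisfies everything: constraint 6: j - n = -1; constraint 7: m - h = 0; constraint 8: j + h = 8, and the others follow.

Satisfiable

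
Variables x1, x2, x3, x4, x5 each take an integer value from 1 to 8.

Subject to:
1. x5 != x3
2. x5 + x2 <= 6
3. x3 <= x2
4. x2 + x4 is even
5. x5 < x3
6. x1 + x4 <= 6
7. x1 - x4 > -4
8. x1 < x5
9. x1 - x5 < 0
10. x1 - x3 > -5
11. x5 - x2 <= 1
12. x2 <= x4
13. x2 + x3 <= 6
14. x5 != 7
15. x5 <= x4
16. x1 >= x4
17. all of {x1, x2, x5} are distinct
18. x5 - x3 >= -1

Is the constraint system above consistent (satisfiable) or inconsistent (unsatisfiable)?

Unsatisfiable

Constraints 3, 5, 8, 12, and 16 give x1 < x5, x5 < x3, x3 ≤ x2, x2 ≤ x4, x4 ≤ x1. Chaining: x1 < x5 < x3 ≤ x2 ≤ x4 ≤ x1, which forces x1 < x1 — impossible.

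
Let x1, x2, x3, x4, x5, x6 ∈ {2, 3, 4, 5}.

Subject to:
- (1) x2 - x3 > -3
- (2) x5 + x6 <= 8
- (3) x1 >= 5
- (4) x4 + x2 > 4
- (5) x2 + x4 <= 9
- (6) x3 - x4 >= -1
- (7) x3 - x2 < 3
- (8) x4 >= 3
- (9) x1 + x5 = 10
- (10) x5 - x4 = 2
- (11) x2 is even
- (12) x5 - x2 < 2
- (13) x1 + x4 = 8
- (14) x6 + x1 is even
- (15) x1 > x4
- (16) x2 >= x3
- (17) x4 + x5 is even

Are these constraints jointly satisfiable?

Satisfiable

Setting (x1, x2, x3, x4, x5, x6) = (5, 4, 4, 3, 5, 3) satisfies everything: constraint 1: x2 - x3 = 0; constraint 2: x5 + x6 = 8, and the others follow.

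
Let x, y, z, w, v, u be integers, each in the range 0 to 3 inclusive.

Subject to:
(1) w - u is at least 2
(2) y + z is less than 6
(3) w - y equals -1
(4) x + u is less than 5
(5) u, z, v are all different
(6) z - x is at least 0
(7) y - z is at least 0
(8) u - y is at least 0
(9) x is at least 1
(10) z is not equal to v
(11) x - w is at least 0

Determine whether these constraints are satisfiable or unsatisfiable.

Constraints 1, 6, 7, 8, and 11 give w − u ≥ 2, u − y ≥ 0, y − z ≥ 0, z − x ≥ 0, x − w ≥ 0.
Adding all 5 inequalities: the left sides telescope to 0, and the right sides sum to 2 + 0 + 0 + 0 + 0 = 2. So 0 ≥ 2, which is false.

Unsatisfiable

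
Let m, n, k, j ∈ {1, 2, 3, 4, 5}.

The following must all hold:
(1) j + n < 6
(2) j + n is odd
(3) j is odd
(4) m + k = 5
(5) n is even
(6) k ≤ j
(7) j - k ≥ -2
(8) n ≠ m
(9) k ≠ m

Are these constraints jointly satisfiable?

The assignment m = 3, n = 2, k = 2, j = 3 works:
  constraint 1 holds since j + n = 5.
  constraint 4 holds since m + k = 5.
  constraint 7 holds since j - k = 1.
The rest check out directly.

Satisfiable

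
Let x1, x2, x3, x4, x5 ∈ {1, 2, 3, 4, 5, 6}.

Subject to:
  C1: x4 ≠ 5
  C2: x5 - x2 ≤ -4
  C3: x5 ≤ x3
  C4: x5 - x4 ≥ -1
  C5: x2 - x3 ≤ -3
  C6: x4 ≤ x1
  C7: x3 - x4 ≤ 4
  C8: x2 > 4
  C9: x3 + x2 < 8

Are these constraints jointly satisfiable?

Constraints 2, 4, 5, and 7 give x4 − x3 ≥ -4, x3 − x2 ≥ 3, x2 − x5 ≥ 4, x5 − x4 ≥ -1.
Adding all 4 inequalities: the left sides telescope to 0, and the right sides sum to (-4) + 3 + 4 + (-1) = 2. So 0 ≥ 2, which is false.

Unsatisfiable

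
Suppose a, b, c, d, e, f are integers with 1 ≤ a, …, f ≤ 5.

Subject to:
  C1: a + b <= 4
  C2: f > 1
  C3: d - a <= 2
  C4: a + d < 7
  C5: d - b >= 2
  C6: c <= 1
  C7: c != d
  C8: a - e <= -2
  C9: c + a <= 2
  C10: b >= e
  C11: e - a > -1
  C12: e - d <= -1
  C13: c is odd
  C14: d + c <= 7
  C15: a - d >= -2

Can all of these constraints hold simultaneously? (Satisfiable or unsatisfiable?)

Unsatisfiable

Constraints 8, 12, and 15 give e − a ≥ 2, a − d ≥ -2, d − e ≥ 1.
Adding all 3 inequalities: the left sides telescope to 0, and the right sides sum to 2 + (-2) + 1 = 1. So 0 ≥ 1, which is false.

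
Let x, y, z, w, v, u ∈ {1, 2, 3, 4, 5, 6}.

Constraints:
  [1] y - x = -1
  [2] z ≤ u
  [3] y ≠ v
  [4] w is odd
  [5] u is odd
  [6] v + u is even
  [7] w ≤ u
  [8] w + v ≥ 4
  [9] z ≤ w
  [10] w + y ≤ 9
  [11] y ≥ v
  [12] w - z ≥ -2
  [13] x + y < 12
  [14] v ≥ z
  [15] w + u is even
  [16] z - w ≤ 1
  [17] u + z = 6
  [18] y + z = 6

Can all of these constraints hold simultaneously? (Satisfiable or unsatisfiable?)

Satisfiable

Take x = 6, y = 5, z = 1, w = 1, v = 3, u = 5. Then constraint 1: y - x = -1; constraint 8: w + v = 4; constraint 10: w + y = 6, and every other listed constraint is also met.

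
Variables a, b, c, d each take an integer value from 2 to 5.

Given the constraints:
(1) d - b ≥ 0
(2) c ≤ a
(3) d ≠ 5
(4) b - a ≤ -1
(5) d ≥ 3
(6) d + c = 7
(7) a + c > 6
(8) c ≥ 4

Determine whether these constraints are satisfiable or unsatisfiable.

Try a = 4, b = 2, c = 4, d = 3.
Check constraint 1: d - b = 1; constraint 4: b - a = -2; constraint 6: d + c = 7. The remaining constraints are straightforward to verify.

Satisfiable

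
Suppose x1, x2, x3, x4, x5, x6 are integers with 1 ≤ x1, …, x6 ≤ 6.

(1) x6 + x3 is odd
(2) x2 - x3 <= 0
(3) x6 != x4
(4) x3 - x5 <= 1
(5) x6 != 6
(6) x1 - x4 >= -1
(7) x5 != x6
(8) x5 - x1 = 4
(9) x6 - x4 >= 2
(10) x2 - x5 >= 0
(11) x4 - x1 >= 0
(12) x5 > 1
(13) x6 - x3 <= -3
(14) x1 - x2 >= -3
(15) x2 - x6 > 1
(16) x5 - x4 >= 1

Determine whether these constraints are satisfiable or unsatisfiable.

Constraints 4, 9, 10, 11, 13, and 14 give x2 − x5 ≥ 0, x5 − x3 ≥ -1, x3 − x6 ≥ 3, x6 − x4 ≥ 2, x4 − x1 ≥ 0, x1 − x2 ≥ -3.
Adding all 6 inequalities: the left sides telescope to 0, and the right sides sum to 0 + (-1) + 3 + 2 + 0 + (-3) = 1. So 0 ≥ 1, which is false.

Unsatisfiable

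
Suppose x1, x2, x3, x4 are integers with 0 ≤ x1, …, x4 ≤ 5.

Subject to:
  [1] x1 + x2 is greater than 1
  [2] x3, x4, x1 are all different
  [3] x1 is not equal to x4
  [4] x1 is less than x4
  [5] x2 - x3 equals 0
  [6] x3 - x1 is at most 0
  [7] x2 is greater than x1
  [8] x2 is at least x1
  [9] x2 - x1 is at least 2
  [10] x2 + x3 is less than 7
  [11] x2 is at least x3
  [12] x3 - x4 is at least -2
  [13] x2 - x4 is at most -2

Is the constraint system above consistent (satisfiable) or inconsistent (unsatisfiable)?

Constraints 6, 9, 12, and 13 give x2 − x1 ≥ 2, x1 − x3 ≥ 0, x3 − x4 ≥ -2, x4 − x2 ≥ 2.
Adding all 4 inequalities: the left sides telescope to 0, and the right sides sum to 2 + 0 + (-2) + 2 = 2. So 0 ≥ 2, which is false.

Unsatisfiable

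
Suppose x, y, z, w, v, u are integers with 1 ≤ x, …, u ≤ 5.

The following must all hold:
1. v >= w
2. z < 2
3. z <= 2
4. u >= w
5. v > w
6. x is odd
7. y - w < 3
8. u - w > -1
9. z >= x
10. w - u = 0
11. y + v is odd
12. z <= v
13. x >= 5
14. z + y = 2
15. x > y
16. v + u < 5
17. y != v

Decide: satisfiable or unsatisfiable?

From constraints 9 and 13: z ≥ x and x ≥ 5, so z ≥ 5. From constraint 3: z ≤ 2. But 2 < 5, so no value of z works.

Unsatisfiable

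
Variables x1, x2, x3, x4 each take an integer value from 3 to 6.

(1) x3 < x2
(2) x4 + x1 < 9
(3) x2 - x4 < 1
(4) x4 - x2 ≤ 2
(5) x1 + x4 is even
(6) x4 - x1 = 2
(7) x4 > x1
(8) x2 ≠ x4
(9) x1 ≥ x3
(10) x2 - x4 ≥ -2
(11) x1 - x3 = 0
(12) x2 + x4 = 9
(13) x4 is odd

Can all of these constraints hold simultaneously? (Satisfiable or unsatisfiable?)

Take x1 = 3, x2 = 4, x3 = 3, x4 = 5. Then constraint 2: x4 + x1 = 8; constraint 3: x2 - x4 = -1, and every other listed constraint is also met.

Satisfiable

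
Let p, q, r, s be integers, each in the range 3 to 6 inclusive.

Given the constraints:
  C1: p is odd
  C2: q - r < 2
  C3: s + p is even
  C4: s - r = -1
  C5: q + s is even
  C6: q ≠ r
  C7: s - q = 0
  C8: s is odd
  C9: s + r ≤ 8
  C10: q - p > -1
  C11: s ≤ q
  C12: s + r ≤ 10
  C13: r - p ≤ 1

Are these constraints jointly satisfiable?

Satisfiable

Setting (p, q, r, s) = (3, 3, 4, 3) satisfies everything: constraint 2: q - r = -1; constraint 4: s - r = -1, and the others follow.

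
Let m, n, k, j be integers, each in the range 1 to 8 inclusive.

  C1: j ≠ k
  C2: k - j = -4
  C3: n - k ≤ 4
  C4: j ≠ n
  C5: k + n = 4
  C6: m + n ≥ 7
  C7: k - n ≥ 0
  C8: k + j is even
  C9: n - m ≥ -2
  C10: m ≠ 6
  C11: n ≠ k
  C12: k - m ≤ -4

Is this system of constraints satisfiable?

Unsatisfiable

Constraints 7, 9, and 12 give k − n ≥ 0, n − m ≥ -2, m − k ≥ 4.
Adding all 3 inequalities: the left sides telescope to 0, and the right sides sum to 0 + (-2) + 4 = 2. So 0 ≥ 2, which is false.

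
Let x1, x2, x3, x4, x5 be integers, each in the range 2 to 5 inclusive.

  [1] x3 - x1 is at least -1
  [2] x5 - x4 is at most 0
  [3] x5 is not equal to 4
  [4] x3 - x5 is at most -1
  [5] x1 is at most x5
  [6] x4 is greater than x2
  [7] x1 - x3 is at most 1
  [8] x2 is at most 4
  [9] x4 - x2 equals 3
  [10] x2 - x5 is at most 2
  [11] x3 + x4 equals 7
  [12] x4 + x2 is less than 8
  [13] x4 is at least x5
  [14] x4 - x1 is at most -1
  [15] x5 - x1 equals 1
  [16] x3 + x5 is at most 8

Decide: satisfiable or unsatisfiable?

Unsatisfiable

Constraints 1, 2, 4, and 14 give x4 − x5 ≥ 0, x5 − x3 ≥ 1, x3 − x1 ≥ -1, x1 − x4 ≥ 1.
Adding all 4 inequalities: the left sides telescope to 0, and the right sides sum to 0 + 1 + (-1) + 1 = 1. So 0 ≥ 1, which is false.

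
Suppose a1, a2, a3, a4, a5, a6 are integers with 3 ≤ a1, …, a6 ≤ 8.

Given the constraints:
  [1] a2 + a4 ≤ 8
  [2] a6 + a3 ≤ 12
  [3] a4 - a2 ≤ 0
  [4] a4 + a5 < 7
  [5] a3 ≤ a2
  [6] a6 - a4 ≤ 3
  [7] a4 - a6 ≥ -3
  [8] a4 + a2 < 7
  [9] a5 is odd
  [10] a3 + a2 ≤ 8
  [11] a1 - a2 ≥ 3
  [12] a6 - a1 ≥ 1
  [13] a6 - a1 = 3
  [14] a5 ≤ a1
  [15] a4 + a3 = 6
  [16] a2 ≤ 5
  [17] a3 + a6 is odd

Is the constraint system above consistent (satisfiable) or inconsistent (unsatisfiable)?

Unsatisfiable

Constraints 3, 6, 11, and 12 give a6 − a1 ≥ 1, a1 − a2 ≥ 3, a2 − a4 ≥ 0, a4 − a6 ≥ -3.
Adding all 4 inequalities: the left sides telescope to 0, and the right sides sum to 1 + 3 + 0 + (-3) = 1. So 0 ≥ 1, which is false.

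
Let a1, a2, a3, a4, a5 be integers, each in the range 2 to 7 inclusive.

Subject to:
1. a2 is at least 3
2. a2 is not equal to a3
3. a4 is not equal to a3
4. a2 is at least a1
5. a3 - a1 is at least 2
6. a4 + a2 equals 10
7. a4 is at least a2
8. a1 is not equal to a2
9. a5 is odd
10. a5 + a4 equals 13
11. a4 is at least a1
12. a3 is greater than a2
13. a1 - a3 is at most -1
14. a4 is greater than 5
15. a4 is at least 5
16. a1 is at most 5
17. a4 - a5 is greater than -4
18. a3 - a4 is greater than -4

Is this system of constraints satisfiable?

Satisfiable

The assignment a1 = 2, a2 = 4, a3 = 5, a4 = 6, a5 = 7 works:
  constraint 5 holds since a3 - a1 = 3.
  constraint 6 holds since a4 + a2 = 10.
The rest check out directly.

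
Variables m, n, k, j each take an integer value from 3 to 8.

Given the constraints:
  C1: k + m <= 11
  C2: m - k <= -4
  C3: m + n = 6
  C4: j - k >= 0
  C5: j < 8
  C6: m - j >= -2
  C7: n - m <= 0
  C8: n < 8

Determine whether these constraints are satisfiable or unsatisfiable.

Unsatisfiable

Constraints 2, 4, and 6 give k − m ≥ 4, m − j ≥ -2, j − k ≥ 0.
Adding all 3 inequalities: the left sides telescope to 0, and the right sides sum to 4 + (-2) + 0 = 2. So 0 ≥ 2, which is false.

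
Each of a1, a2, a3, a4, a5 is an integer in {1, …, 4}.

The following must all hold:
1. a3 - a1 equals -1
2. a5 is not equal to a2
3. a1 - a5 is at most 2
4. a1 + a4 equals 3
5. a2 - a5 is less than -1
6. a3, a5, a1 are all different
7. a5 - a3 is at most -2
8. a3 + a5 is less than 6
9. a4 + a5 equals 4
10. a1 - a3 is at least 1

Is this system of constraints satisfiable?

Unsatisfiable

Constraints 3, 7, and 10 give a1 − a3 ≥ 1, a3 − a5 ≥ 2, a5 − a1 ≥ -2.
Adding all 3 inequalities: the left sides telescope to 0, and the right sides sum to 1 + 2 + (-2) = 1. So 0 ≥ 1, which is false.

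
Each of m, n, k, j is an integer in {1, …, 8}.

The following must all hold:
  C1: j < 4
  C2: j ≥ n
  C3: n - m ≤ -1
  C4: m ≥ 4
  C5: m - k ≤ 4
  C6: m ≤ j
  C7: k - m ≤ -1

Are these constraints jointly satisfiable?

From constraints 4 and 6: j ≥ m and m ≥ 4, so j ≥ 4. From constraint 1: j ≤ 3. But 3 < 4, so no value of j works.

Unsatisfiable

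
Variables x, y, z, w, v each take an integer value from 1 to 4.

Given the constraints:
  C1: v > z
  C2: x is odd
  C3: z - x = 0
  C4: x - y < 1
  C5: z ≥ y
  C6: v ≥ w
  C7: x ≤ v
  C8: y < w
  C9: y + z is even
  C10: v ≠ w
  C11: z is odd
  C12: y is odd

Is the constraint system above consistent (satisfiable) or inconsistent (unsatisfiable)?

Setting (x, y, z, w, v) = (1, 1, 1, 3, 4) satisfies everything: constraint 2: x = 1 is odd; constraint 3: z - x = 0; constraint 4: x - y = 0, and the others follow.

Satisfiable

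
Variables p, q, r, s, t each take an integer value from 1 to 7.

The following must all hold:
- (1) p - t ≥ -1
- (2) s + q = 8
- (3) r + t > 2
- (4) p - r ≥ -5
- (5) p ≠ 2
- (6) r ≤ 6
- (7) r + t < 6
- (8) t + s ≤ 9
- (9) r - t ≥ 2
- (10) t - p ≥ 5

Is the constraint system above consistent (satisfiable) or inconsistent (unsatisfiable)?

Unsatisfiable

Constraints 4, 9, and 10 give p − r ≥ -5, r − t ≥ 2, t − p ≥ 5.
Adding all 3 inequalities: the left sides telescope to 0, and the right sides sum to (-5) + 2 + 5 = 2. So 0 ≥ 2, which is false.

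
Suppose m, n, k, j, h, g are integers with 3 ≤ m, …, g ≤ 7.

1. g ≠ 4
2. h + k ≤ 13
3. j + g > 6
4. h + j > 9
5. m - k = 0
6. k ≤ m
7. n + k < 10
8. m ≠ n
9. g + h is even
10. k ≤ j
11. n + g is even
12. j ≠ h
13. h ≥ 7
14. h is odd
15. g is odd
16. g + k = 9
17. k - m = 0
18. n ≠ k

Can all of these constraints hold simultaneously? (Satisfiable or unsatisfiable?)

Satisfiable

Setting (m, n, k, j, h, g) = (4, 3, 4, 4, 7, 5) satisfies everything: constraint 2: h + k = 11; constraint 3: j + g = 9; constraint 4: h + j = 11, and the others follow.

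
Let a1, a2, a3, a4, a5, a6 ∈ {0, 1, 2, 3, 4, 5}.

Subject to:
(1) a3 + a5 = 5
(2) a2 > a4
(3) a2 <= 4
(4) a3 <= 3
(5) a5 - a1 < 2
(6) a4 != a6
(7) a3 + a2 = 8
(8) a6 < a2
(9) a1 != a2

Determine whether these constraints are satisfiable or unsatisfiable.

From constraint 4: a3 ≤ 3. From constraint 3: a2 ≤ 4. Hence a3 + a2 ≤ 7. But constraint 7 requires a3 + a2 = 8, and 8 > 7. Contradiction.

Unsatisfiable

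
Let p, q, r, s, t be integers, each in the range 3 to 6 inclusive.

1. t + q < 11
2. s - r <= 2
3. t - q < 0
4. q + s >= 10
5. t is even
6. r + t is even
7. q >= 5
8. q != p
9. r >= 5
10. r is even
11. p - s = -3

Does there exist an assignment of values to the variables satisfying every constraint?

Satisfiable

Try p = 3, q = 6, r = 6, s = 6, t = 4.
Check constraint 1: t + q = 10; constraint 2: s - r = 0; constraint 3: t - q = -2. The remaining constraints are straightforward to verify.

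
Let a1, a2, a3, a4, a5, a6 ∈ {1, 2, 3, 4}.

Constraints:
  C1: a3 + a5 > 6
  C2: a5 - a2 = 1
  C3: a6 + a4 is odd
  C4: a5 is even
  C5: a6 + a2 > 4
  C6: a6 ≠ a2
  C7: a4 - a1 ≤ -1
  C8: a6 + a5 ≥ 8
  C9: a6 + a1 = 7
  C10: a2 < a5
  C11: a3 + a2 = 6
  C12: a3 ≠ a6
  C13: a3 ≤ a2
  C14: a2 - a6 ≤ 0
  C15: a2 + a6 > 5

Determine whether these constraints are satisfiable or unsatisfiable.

Satisfiable

Setting (a1, a2, a3, a4, a5, a6) = (3, 3, 3, 1, 4, 4) satisfies everything: constraint 1: a3 + a5 = 7; constraint 2: a5 - a2 = 1, and the others follow.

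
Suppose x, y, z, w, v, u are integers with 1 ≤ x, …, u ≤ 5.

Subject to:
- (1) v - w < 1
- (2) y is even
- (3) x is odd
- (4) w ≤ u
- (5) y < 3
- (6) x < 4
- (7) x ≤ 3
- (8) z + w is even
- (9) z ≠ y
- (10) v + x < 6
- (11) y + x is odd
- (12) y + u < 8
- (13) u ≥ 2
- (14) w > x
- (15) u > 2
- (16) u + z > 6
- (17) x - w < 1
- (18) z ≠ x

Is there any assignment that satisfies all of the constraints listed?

The assignment x = 3, y = 2, z = 4, w = 4, v = 2, u = 4 works:
  constraint 1 holds since v - w = -2.
  constraint 10 holds since v + x = 5.
  constraint 12 holds since y + u = 6.
The rest check out directly.

Satisfiable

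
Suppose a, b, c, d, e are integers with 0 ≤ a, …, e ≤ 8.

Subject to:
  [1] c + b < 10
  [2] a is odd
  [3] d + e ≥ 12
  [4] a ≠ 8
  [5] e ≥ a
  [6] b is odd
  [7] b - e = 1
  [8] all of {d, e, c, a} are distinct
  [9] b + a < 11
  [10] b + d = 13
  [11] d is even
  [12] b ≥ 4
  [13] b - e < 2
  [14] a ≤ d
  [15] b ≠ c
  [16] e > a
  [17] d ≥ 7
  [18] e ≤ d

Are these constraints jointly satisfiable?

Setting (a, b, c, d, e) = (3, 5, 2, 8, 4) satisfies everything: constraint 1: c + b = 7; constraint 3: d + e = 12; constraint 7: b - e = 1, and the others follow.

Satisfiable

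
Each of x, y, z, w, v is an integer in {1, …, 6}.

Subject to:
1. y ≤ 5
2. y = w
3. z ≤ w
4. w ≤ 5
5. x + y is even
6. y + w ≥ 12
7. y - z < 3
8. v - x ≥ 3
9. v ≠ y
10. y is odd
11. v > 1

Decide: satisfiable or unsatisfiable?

Unsatisfiable

From constraint 1: y ≤ 5. From constraint 4: w ≤ 5. Hence y + w ≤ 10. But constraint 6 requires y + w ≥ 12, and 12 > 10. Contradiction.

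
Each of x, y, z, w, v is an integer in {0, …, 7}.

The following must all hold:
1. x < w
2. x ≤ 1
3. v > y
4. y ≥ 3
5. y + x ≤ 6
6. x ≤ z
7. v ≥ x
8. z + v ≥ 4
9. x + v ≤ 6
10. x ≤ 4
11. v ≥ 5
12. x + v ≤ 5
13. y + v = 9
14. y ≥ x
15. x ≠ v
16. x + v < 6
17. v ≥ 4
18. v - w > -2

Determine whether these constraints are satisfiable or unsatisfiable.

Satisfiable

Try x = 0, y = 4, z = 0, w = 5, v = 5.
Check constraint 5: y + x = 4; constraint 8: z + v = 5; constraint 9: x + v = 5. The remaining constraints are straightforward to verify.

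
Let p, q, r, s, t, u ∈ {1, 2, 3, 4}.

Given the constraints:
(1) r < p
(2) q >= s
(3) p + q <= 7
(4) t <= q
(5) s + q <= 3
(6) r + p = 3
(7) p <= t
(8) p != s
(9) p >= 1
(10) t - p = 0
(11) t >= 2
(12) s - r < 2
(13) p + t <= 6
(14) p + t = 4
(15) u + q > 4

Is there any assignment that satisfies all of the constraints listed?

Try p = 2, q = 2, r = 1, s = 1, t = 2, u = 4.
Check constraint 3: p + q = 4; constraint 5: s + q = 3; constraint 6: r + p = 3. The remaining constraints are straightforward to verify.

Satisfiable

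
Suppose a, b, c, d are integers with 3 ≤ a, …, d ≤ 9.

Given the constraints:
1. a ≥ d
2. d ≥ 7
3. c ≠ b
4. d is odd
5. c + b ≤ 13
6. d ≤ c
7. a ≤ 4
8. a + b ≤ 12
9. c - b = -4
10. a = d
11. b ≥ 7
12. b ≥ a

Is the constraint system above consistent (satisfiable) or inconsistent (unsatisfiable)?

Unsatisfiable

From constraints 1 and 2: a ≥ d ≥ 7. From constraint 11: b ≥ 7. Hence a + b ≥ 14. But constraint 8 requires a + b ≤ 12, and 12 < 14. Contradiction.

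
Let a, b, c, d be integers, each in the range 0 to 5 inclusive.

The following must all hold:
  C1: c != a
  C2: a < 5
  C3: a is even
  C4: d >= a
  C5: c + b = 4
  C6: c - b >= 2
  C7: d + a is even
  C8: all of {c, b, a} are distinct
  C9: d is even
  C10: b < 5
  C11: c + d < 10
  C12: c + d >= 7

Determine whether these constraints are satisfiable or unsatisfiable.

Try a = 4, b = 1, c = 3, d = 4.
Check constraint 5: c + b = 4; constraint 6: c - b = 2; constraint 11: c + d = 7. The remaining constraints are straightforward to verify.

Satisfiable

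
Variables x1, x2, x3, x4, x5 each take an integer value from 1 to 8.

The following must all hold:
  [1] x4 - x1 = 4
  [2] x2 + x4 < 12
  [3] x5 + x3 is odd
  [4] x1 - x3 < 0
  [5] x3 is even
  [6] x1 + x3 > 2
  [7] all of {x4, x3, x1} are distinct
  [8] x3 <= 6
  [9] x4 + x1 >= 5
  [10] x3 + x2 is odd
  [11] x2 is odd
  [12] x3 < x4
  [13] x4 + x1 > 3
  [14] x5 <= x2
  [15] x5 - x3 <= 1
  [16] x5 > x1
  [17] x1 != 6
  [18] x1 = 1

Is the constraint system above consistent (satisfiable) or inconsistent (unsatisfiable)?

One satisfying assignment is x1 = 1, x2 = 5, x3 = 2, x4 = 5, x5 = 3.
For the less obvious constraints — constraint 1: x4 - x1 = 4; constraint 2: x2 + x4 = 10; constraint 4: x1 - x3 = -1 — and the others hold by inspection.

Satisfiable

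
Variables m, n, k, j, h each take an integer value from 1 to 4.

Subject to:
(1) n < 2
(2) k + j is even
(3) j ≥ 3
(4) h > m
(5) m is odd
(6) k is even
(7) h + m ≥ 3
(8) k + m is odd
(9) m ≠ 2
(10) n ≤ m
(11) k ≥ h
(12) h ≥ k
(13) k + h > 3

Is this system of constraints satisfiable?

Try m = 1, n = 1, k = 2, j = 4, h = 2.
Check constraint 2: k + j = 6 is even; constraint 7: h + m = 3; constraint 13: k + h = 4. The remaining constraints are straightforward to verify.

Satisfiable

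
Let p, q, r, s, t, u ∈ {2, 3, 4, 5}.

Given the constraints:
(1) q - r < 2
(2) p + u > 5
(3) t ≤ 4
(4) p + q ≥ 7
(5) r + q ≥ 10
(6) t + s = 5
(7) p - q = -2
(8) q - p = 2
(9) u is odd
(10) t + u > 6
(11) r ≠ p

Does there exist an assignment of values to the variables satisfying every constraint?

Satisfiable

Setting (p, q, r, s, t, u) = (3, 5, 5, 2, 3, 5) satisfies everything: constraint 1: q - r = 0; constraint 2: p + u = 8, and the others follow.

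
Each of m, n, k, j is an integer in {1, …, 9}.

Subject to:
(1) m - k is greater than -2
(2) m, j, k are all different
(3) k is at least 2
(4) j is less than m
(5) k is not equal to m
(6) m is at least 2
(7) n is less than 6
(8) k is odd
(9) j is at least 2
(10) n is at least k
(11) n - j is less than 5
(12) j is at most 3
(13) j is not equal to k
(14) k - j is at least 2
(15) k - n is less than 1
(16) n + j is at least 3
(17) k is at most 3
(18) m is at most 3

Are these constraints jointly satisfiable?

Unsatisfiable

Constraints 3, 6, 9, 12, 17, and 18 confine each of m, j, k to the 2 values {2, 3}.
Constraint 2 requires all 3 of them to be distinct, but only 2 values are available — impossible by the pigeonhole principle.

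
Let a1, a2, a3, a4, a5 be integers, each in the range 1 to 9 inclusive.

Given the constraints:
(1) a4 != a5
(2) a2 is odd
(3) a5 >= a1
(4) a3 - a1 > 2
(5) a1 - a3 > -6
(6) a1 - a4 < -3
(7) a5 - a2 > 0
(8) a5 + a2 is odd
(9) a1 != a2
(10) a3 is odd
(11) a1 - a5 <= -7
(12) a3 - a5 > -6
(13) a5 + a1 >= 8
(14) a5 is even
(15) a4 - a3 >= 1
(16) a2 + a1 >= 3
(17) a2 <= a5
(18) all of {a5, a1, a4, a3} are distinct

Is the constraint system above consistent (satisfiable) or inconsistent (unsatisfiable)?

Setting (a1, a2, a3, a4, a5) = (1, 5, 5, 6, 8) satisfies everything: constraint 4: a3 - a1 = 4; constraint 5: a1 - a3 = -4, and the others follow.

Satisfiable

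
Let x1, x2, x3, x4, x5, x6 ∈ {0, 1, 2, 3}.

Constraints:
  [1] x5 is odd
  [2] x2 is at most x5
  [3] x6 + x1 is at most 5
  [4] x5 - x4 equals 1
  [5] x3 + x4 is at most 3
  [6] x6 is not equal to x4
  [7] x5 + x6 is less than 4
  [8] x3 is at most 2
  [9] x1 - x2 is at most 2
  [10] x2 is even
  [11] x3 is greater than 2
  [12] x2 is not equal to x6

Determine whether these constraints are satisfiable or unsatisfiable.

From constraint 11: x3 ≥ 3. From constraint 8: x3 ≤ 2. But 2 < 3, so no value of x3 works.

Unsatisfiable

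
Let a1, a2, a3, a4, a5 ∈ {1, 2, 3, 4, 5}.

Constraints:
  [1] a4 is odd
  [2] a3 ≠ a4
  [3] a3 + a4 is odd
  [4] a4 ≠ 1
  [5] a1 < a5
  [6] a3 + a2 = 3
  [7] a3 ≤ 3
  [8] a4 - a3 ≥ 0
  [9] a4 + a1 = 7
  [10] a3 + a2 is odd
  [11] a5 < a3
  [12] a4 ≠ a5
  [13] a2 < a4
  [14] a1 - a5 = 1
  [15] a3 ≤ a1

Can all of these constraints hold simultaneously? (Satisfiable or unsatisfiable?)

Unsatisfiable

Constraints 5, 11, and 15 give a5 < a3, a3 ≤ a1, a1 < a5. Chaining: a5 < a3 ≤ a1 < a5, which forces a5 < a5 — impossible.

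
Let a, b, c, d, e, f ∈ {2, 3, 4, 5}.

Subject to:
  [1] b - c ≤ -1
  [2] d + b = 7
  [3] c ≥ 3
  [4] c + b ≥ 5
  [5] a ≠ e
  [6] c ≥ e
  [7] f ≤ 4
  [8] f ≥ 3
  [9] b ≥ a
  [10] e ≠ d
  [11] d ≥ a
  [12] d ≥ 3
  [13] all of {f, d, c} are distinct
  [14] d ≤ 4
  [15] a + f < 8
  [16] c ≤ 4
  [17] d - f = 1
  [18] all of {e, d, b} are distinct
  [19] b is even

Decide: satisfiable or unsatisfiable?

Constraints 3, 7, 8, 12, 14, and 16 confine each of f, d, c to the 2 values {3, 4}.
Constraint 13 requires all 3 of them to be distinct, but only 2 values are available — impossible by the pigeonhole principle.

Unsatisfiable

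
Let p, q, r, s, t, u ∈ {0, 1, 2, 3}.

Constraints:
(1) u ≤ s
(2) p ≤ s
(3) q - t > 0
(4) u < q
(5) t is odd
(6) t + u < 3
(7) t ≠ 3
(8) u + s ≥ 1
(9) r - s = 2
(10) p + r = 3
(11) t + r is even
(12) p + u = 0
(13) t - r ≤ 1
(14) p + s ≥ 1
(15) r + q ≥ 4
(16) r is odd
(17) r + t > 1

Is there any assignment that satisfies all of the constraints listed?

Try p = 0, q = 3, r = 3, s = 1, t = 1, u = 0.
Check constraint 3: q - t = 2; constraint 6: t + u = 1; constraint 8: u + s = 1. The remaining constraints are straightforward to verify.

Satisfiable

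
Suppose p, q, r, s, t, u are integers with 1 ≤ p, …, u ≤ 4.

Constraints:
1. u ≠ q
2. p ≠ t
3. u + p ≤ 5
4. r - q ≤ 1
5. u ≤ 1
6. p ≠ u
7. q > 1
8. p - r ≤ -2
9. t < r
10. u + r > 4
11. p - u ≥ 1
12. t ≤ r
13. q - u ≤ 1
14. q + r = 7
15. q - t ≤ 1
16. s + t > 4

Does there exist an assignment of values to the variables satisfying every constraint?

Unsatisfiable

Constraints 4, 8, 11, and 13 give p − u ≥ 1, u − q ≥ -1, q − r ≥ -1, r − p ≥ 2.
Adding all 4 inequalities: the left sides telescope to 0, and the right sides sum to 1 + (-1) + (-1) + 2 = 1. So 0 ≥ 1, which is false.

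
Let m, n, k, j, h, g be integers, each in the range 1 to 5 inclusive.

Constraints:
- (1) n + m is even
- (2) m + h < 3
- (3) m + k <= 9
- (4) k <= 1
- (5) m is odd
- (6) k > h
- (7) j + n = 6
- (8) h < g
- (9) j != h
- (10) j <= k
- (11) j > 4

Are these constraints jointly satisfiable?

From constraint 11: j ≥ 5. From constraints 4 and 10: j ≤ k and k ≤ 1, so j ≤ 1. But 1 < 5, so no value of j works.

Unsatisfiable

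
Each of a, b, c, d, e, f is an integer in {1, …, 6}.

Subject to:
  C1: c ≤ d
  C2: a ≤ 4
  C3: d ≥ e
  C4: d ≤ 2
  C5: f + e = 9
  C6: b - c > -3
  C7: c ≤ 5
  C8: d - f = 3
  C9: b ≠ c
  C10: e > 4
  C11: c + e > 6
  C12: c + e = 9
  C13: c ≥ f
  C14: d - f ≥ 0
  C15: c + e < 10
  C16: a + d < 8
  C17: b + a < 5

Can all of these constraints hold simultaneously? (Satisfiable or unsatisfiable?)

Unsatisfiable

From constraints 7 and 13: f ≤ c ≤ 5. From constraints 3 and 4: e ≤ d ≤ 2. Hence f + e ≤ 7. But constraint 5 requires f + e = 9, and 9 > 7. Contradiction.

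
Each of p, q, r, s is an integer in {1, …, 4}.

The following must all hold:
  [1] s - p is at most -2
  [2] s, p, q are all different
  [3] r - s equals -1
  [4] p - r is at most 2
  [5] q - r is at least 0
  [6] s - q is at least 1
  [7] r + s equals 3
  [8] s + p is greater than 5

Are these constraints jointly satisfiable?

Constraints 1, 4, 5, and 6 give p − s ≥ 2, s − q ≥ 1, q − r ≥ 0, r − p ≥ -2.
Adding all 4 inequalities: the left sides telescope to 0, and the right sides sum to 2 + 1 + 0 + (-2) = 1. So 0 ≥ 1, which is false.

Unsatisfiable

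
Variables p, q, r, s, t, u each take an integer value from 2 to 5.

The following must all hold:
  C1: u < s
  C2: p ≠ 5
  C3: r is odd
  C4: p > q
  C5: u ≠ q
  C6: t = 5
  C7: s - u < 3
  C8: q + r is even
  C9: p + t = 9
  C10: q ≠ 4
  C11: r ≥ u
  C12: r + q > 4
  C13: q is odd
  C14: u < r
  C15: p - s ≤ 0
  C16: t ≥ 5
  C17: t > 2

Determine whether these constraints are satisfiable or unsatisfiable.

Satisfiable

Take p = 4, q = 3, r = 3, s = 4, t = 5, u = 2. Then constraint 7: s - u = 2; constraint 9: p + t = 9, and every other listed constraint is also met.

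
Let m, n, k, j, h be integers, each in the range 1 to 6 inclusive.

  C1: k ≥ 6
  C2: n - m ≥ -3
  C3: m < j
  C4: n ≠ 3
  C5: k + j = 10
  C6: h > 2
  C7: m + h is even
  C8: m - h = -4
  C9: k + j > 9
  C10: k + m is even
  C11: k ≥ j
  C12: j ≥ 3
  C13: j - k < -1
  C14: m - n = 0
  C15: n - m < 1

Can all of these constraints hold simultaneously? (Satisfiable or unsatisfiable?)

Take m = 2, n = 2, k = 6, j = 4, h = 6. Then constraint 2: n - m = 0; constraint 5: k + j = 10; constraint 8: m - h = -4, and every other listed constraint is also met.

Satisfiable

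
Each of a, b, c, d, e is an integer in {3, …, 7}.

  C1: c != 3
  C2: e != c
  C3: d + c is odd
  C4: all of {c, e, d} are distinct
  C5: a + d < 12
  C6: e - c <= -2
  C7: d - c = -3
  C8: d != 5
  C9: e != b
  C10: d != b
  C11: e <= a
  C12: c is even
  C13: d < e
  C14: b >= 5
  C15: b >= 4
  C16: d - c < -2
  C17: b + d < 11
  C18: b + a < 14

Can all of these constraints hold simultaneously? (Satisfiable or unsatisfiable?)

Satisfiable

Try a = 7, b = 5, c = 6, d = 3, e = 4.
Check constraint 5: a + d = 10; constraint 6: e - c = -2; constraint 7: d - c = -3. The remaining constraints are straightforward to verify.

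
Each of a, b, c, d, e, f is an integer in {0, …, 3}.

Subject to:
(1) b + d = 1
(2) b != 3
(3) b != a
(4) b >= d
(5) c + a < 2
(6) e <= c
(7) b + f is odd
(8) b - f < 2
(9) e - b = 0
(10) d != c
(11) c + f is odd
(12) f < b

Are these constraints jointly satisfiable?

Satisfiable

Setting (a, b, c, d, e, f) = (0, 1, 1, 0, 1, 0) satisfies everything: constraint 1: b + d = 1; constraint 5: c + a = 1, and the others follow.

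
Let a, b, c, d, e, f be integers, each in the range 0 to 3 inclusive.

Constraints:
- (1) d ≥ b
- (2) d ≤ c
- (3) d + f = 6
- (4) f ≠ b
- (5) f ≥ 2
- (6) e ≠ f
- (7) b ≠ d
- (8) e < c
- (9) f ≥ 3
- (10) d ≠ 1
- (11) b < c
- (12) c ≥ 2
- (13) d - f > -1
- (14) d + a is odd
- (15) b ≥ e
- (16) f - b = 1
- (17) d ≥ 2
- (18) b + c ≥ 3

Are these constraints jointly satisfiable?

Satisfiable

Take a = 0, b = 2, c = 3, d = 3, e = 2, f = 3. Then constraint 3: d + f = 6; constraint 13: d - f = 0, and every other listed constraint is also met.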